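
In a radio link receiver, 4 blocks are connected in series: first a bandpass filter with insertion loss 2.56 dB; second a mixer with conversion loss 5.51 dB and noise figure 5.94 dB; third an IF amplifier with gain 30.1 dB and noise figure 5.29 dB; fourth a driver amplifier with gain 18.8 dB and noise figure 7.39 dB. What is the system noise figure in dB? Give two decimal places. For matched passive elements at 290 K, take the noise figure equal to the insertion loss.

Convert to linear (a loss of L dB is a gain of −L dB): F_i = 10^(NF_i/10), G_i = 10^(G_i,dB/10)
  Stage 1: F_1 = 10^(2.56/10) = 1.803, G_1 = 10^(−2.56/10) = 0.5546
  Stage 2: F_2 = 10^(5.94/10) = 3.926, G_2 = 10^(−5.51/10) = 0.2812
  Stage 3: F_3 = 10^(5.29/10) = 3.381, G_3 = 10^(30.1/10) = 1023
  Stage 4: F_4 = 10^(7.39/10) = 5.483, G_4 = 10^(18.8/10) = 75.86
Friis cascade:
  F = 1.803 + (3.926 − 1)/0.5546 + (3.381 − 1)/0.1560 + (5.483 − 1)/159.6 = 22.37
NF = 10 log₁₀(22.37) = 13.50 dB

13.50 dB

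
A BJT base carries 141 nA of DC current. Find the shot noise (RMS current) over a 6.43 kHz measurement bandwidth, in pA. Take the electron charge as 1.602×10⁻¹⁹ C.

17.0 pA

I_n = √(2qI·B)
2qI·B = 2 × 1.602×10⁻¹⁹ × 1.41×10⁻⁷ × 6.43×10³ = 2.90×10⁻²² A²
I_n = √(2.90×10⁻²²) = 1.70×10⁻¹¹ A = 17.0 pA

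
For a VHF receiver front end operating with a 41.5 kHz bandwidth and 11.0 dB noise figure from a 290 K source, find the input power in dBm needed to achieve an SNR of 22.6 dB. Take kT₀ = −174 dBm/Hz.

Sensitivity = −174 + 10 log₁₀(B) + NF + SNR_min
= −174 + 46.18 + 11.0 + 22.6
= −94.22 dBm → −94.2 dBm

−94.2 dBm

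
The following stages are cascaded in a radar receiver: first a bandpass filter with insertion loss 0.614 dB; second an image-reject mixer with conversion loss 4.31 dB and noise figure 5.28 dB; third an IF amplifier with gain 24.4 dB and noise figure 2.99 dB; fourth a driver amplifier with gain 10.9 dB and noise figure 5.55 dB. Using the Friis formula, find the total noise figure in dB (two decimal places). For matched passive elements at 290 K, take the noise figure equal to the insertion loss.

8.45 dB

Convert to linear (a loss of L dB is a gain of −L dB): F_i = 10^(NF_i/10), G_i = 10^(G_i,dB/10)
  Stage 1: F_1 = 10^(0.614/10) = 1.152, G_1 = 10^(−0.614/10) = 0.8682
  Stage 2: F_2 = 10^(5.28/10) = 3.373, G_2 = 10^(−4.31/10) = 0.3707
  Stage 3: F_3 = 10^(2.99/10) = 1.991, G_3 = 10^(24.4/10) = 275.4
  Stage 4: F_4 = 10^(5.55/10) = 3.589, G_4 = 10^(10.9/10) = 12.30
Friis cascade:
  F = 1.152 + (3.373 − 1)/0.8682 + (1.991 − 1)/0.3218 + (3.589 − 1)/88.63 = 6.993
NF = 10 log₁₀(6.993) = 8.45 dB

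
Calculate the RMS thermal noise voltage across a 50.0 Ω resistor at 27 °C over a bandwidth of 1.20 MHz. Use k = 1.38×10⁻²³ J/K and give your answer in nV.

997 nV

T = 27 °C + 273.15 = 300.15 K
V_n = √(4kTRB)
4kTRB = 4 × 1.38×10⁻²³ × 300.15 × 5.00×10¹ × 1.20×10⁶ = 9.94×10⁻¹³ V²
V_n = √(9.94×10⁻¹³) = 9.97×10⁻⁷ V = 997 nV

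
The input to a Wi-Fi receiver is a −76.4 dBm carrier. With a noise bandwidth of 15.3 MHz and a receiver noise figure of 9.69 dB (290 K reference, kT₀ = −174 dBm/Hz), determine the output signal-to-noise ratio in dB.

Noise floor: N = −174 + 10 log₁₀(B) + NF
10 log₁₀(1.53×10⁷) = 71.85 dB
N = −174 + 71.85 + 9.69 = −92.46 dBm
SNR = P_sig − N = −76.4 − (−92.46) = 16.06 dB → 16.1 dB

16.1 dB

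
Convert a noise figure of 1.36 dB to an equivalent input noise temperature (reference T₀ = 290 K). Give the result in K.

F = 10^(1.36/10) = 1.36773
T_e = (F − 1)·T₀ = (1.36773 − 1) × 290 = 107 K

107 K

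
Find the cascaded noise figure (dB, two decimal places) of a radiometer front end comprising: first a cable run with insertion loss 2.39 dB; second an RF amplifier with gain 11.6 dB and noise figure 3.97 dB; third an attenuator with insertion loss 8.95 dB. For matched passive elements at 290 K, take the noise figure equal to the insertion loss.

7.12 dB

Convert to linear (a loss of L dB is a gain of −L dB): F_i = 10^(NF_i/10), G_i = 10^(G_i,dB/10)
  Stage 1: F_1 = 10^(2.39/10) = 1.734, G_1 = 10^(−2.39/10) = 0.5768
  Stage 2: F_2 = 10^(3.97/10) = 2.495, G_2 = 10^(11.6/10) = 14.45
  Stage 3: F_3 = 10^(8.95/10) = 7.852, G_3 = 10^(−8.95/10) = 0.1274
Friis cascade:
  F = 1.734 + (2.495 − 1)/0.5768 + (7.852 − 1)/8.337 = 5.147
NF = 10 log₁₀(5.147) = 7.12 dB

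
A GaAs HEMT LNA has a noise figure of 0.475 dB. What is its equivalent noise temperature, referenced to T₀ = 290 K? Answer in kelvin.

F = 10^(0.475/10) = 1.11558
T_e = (F − 1)·T₀ = (1.11558 − 1) × 290 = 33.5 K

33.5 K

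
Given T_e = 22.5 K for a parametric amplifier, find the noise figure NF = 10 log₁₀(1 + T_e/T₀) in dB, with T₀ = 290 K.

F = 1 + T_e/T₀ = 1 + 22.5/290 = 1.07759
NF = 10 log₁₀(1.07759) = 0.325 dB

0.325 dB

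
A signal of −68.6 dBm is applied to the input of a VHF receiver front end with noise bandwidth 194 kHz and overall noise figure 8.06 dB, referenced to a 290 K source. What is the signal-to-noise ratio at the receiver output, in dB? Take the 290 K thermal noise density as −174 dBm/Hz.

44.5 dB

Noise floor: N = −174 + 10 log₁₀(B) + NF
10 log₁₀(1.94×10⁵) = 52.88 dB
N = −174 + 52.88 + 8.06 = −113.06 dBm
SNR = P_sig − N = −68.6 − (−113.06) = 44.46 dB → 44.5 dB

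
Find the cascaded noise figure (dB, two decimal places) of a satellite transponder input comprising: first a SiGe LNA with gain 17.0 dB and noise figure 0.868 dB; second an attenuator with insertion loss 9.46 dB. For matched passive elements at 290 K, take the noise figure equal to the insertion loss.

Convert to linear (a loss of L dB is a gain of −L dB): F_i = 10^(NF_i/10), G_i = 10^(G_i,dB/10)
  Stage 1: F_1 = 10^(0.868/10) = 1.221, G_1 = 10^(17.0/10) = 50.12
  Stage 2: F_2 = 10^(9.46/10) = 8.831, G_2 = 10^(−9.46/10) = 0.1132
Friis cascade:
  F = 1.221 + (8.831 − 1)/50.12 = 1.377
NF = 10 log₁₀(1.377) = 1.39 dB

1.39 dB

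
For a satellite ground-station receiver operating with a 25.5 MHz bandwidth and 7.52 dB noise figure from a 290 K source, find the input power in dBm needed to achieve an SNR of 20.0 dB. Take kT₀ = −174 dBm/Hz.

Sensitivity = −174 + 10 log₁₀(B) + NF + SNR_min
= −174 + 74.07 + 7.52 + 20.0
= −72.41 dBm → −72.4 dBm

−72.4 dBm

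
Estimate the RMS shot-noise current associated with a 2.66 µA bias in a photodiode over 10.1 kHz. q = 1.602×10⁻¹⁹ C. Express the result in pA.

I_n = √(2qI·B)
2qI·B = 2 × 1.602×10⁻¹⁹ × 2.66×10⁻⁶ × 1.01×10⁴ = 8.61×10⁻²¹ A²
I_n = √(8.61×10⁻²¹) = 9.28×10⁻¹¹ A = 92.8 pA

92.8 pA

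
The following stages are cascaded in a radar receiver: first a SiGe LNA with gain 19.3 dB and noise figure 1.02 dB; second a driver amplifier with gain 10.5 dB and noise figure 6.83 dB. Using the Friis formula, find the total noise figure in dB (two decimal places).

1.17 dB

Convert to linear (a loss of L dB is a gain of −L dB): F_i = 10^(NF_i/10), G_i = 10^(G_i,dB/10)
  Stage 1: F_1 = 10^(1.02/10) = 1.265, G_1 = 10^(19.3/10) = 85.11
  Stage 2: F_2 = 10^(6.83/10) = 4.819, G_2 = 10^(10.5/10) = 11.22
Friis cascade:
  F = 1.265 + (4.819 − 1)/85.11 = 1.310
NF = 10 log₁₀(1.310) = 1.17 dB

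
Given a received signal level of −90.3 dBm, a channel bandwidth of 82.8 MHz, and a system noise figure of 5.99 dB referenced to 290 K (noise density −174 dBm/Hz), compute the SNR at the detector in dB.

Noise floor: N = −174 + 10 log₁₀(B) + NF
10 log₁₀(8.28×10⁷) = 79.18 dB
N = −174 + 79.18 + 5.99 = −88.83 dBm
SNR = P_sig − N = −90.3 − (−88.83) = −1.47 dB → −1.5 dB

−1.5 dB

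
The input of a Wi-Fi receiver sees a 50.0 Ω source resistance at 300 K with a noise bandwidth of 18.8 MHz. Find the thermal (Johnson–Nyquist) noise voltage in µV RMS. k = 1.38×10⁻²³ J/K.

V_n = √(4kTRB)
4kTRB = 4 × 1.38×10⁻²³ × 300 × 5.00×10¹ × 1.88×10⁷ = 1.56×10⁻¹¹ V²
V_n = √(1.56×10⁻¹¹) = 3.95×10⁻⁶ V = 3.95 µV

3.95 µV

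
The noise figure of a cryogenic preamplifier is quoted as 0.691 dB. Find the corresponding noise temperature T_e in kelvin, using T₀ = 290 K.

50.0 K

F = 10^(0.691/10) = 1.17247
T_e = (F − 1)·T₀ = (1.17247 − 1) × 290 = 50.0 K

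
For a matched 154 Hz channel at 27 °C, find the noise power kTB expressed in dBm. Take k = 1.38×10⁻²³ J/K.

−152.0 dBm

T = 27 °C + 273.15 = 300.15 K
P_n = kTB = 1.38×10⁻²³ × 300.15 × 1.54×10² = 6.38×10⁻¹⁹ W
In dBm: 10 log₁₀(6.38×10⁻¹⁹ / 10⁻³) = −152.0 dBm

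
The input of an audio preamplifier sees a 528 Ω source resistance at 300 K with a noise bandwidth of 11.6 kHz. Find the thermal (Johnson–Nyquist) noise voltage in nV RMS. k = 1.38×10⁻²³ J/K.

V_n = √(4kTRB)
4kTRB = 4 × 1.38×10⁻²³ × 300 × 5.28×10² × 1.16×10⁴ = 1.01×10⁻¹³ V²
V_n = √(1.01×10⁻¹³) = 3.18×10⁻⁷ V = 318 nV

318 nV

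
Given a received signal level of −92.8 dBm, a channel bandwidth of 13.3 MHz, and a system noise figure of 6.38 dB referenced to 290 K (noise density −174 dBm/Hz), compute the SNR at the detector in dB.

3.6 dB

Noise floor: N = −174 + 10 log₁₀(B) + NF
10 log₁₀(1.33×10⁷) = 71.24 dB
N = −174 + 71.24 + 6.38 = −96.38 dBm
SNR = P_sig − N = −92.8 − (−96.38) = 3.58 dB → 3.6 dB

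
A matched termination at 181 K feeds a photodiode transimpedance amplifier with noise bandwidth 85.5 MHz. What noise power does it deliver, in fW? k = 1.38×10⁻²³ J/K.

P_n = kTB = 1.38×10⁻²³ × 181 × 8.55×10⁷ = 2.14×10⁻¹³ W = 214 fW

214 fW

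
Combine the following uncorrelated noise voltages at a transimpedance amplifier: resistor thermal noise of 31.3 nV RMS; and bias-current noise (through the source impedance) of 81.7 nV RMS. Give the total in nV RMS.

87.5 nV

Uncorrelated sources add in power (mean-square): V_tot = √(ΣV_i²)
V_tot = √[(3.13×10⁻⁸)² + (8.17×10⁻⁸)²] = 8.75×10⁻⁸ V = 87.5 nV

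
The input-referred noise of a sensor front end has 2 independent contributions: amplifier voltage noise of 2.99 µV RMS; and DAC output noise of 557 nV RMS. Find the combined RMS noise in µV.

3.04 µV

Uncorrelated sources add in power (mean-square): V_tot = √(ΣV_i²)
V_tot = √[(2.99×10⁻⁶)² + (5.57×10⁻⁷)²] = 3.04×10⁻⁶ V = 3.04 µV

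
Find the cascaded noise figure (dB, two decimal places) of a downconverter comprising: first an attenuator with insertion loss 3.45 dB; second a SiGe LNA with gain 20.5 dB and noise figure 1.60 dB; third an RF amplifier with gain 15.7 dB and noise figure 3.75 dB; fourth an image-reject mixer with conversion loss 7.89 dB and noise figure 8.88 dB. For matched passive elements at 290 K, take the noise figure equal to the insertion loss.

Convert to linear (a loss of L dB is a gain of −L dB): F_i = 10^(NF_i/10), G_i = 10^(G_i,dB/10)
  Stage 1: F_1 = 10^(3.45/10) = 2.213, G_1 = 10^(−3.45/10) = 0.4519
  Stage 2: F_2 = 10^(1.60/10) = 1.445, G_2 = 10^(20.5/10) = 112.2
  Stage 3: F_3 = 10^(3.75/10) = 2.371, G_3 = 10^(15.7/10) = 37.15
  Stage 4: F_4 = 10^(8.88/10) = 7.727, G_4 = 10^(−7.89/10) = 0.1626
Friis cascade:
  F = 2.213 + (1.445 − 1)/0.4519 + (2.371 − 1)/50.70 + (7.727 − 1)/1884 = 3.230
NF = 10 log₁₀(3.230) = 5.09 dB

5.09 dB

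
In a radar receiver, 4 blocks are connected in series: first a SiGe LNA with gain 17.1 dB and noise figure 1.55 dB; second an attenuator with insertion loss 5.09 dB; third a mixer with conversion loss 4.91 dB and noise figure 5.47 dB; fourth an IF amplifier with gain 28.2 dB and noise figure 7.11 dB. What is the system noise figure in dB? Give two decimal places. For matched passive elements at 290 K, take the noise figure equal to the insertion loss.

3.87 dB

Convert to linear (a loss of L dB is a gain of −L dB): F_i = 10^(NF_i/10), G_i = 10^(G_i,dB/10)
  Stage 1: F_1 = 10^(1.55/10) = 1.429, G_1 = 10^(17.1/10) = 51.29
  Stage 2: F_2 = 10^(5.09/10) = 3.228, G_2 = 10^(−5.09/10) = 0.3097
  Stage 3: F_3 = 10^(5.47/10) = 3.524, G_3 = 10^(−4.91/10) = 0.3228
  Stage 4: F_4 = 10^(7.11/10) = 5.140, G_4 = 10^(28.2/10) = 660.7
Friis cascade:
  F = 1.429 + (3.228 − 1)/51.29 + (3.524 − 1)/15.89 + (5.140 − 1)/5.129 = 2.439
NF = 10 log₁₀(2.439) = 3.87 dB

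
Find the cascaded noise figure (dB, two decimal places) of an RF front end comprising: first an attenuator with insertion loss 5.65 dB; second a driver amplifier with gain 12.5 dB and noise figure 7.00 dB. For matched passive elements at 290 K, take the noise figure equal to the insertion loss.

12.65 dB

Convert to linear (a loss of L dB is a gain of −L dB): F_i = 10^(NF_i/10), G_i = 10^(G_i,dB/10)
  Stage 1: F_1 = 10^(5.65/10) = 3.673, G_1 = 10^(−5.65/10) = 0.2723
  Stage 2: F_2 = 10^(7.00/10) = 5.012, G_2 = 10^(12.5/10) = 17.78
Friis cascade:
  F = 3.673 + (5.012 − 1)/0.2723 = 18.41
NF = 10 log₁₀(18.41) = 12.65 dB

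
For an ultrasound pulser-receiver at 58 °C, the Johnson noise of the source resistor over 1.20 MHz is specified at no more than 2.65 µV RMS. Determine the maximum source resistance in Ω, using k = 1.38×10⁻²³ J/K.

T = 58 °C + 273.15 = 331.15 K
Johnson–Nyquist: V_n = √(4kTRB) ⇒ R = V_n² / (4kTB)
4kTB = 4 × 1.38×10⁻²³ × 331.15 × 1.20×10⁶ = 2.19×10⁻¹⁴
R = (2.65×10⁻⁶)² / 2.19×10⁻¹⁴ = 3.20×10² Ω = 320 Ω

320 Ω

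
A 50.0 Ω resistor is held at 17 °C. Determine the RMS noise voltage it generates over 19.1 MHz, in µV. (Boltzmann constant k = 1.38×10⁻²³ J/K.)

T = 17 °C + 273.15 = 290.15 K
V_n = √(4kTRB)
4kTRB = 4 × 1.38×10⁻²³ × 290.15 × 5.00×10¹ × 1.91×10⁷ = 1.53×10⁻¹¹ V²
V_n = √(1.53×10⁻¹¹) = 3.91×10⁻⁶ V = 3.91 µV

3.91 µV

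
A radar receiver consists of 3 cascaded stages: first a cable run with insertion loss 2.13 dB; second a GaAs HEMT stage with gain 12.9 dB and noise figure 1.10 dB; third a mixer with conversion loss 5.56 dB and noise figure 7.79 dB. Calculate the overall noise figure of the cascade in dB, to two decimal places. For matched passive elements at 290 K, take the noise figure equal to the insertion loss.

Convert to linear (a loss of L dB is a gain of −L dB): F_i = 10^(NF_i/10), G_i = 10^(G_i,dB/10)
  Stage 1: F_1 = 10^(2.13/10) = 1.633, G_1 = 10^(−2.13/10) = 0.6124
  Stage 2: F_2 = 10^(1.10/10) = 1.288, G_2 = 10^(12.9/10) = 19.50
  Stage 3: F_3 = 10^(7.79/10) = 6.012, G_3 = 10^(−5.56/10) = 0.2780
Friis cascade:
  F = 1.633 + (1.288 − 1)/0.6124 + (6.012 − 1)/11.94 = 2.524
NF = 10 log₁₀(2.524) = 4.02 dB

4.02 dB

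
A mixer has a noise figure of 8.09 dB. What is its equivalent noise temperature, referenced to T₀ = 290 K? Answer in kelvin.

F = 10^(8.09/10) = 6.44169
T_e = (F − 1)·T₀ = (6.44169 − 1) × 290 = 1578 K

1578 K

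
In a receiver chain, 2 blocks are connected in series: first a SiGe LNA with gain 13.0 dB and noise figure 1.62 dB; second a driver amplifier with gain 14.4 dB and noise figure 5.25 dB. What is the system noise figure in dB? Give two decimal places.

Convert to linear (a loss of L dB is a gain of −L dB): F_i = 10^(NF_i/10), G_i = 10^(G_i,dB/10)
  Stage 1: F_1 = 10^(1.62/10) = 1.452, G_1 = 10^(13.0/10) = 19.95
  Stage 2: F_2 = 10^(5.25/10) = 3.350, G_2 = 10^(14.4/10) = 27.54
Friis cascade:
  F = 1.452 + (3.350 − 1)/19.95 = 1.570
NF = 10 log₁₀(1.570) = 1.96 dB

1.96 dB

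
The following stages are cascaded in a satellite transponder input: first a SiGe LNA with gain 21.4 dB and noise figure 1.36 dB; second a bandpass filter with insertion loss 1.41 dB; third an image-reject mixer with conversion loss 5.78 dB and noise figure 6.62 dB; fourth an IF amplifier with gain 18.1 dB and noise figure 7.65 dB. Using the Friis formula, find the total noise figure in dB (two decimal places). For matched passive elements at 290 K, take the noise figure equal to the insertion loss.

Convert to linear (a loss of L dB is a gain of −L dB): F_i = 10^(NF_i/10), G_i = 10^(G_i,dB/10)
  Stage 1: F_1 = 10^(1.36/10) = 1.368, G_1 = 10^(21.4/10) = 138.0
  Stage 2: F_2 = 10^(1.41/10) = 1.384, G_2 = 10^(−1.41/10) = 0.7228
  Stage 3: F_3 = 10^(6.62/10) = 4.592, G_3 = 10^(−5.78/10) = 0.2642
  Stage 4: F_4 = 10^(7.65/10) = 5.821, G_4 = 10^(18.1/10) = 64.57
Friis cascade:
  F = 1.368 + (1.384 − 1)/138.0 + (4.592 − 1)/99.77 + (5.821 − 1)/26.36 = 1.589
NF = 10 log₁₀(1.589) = 2.01 dB

2.01 dB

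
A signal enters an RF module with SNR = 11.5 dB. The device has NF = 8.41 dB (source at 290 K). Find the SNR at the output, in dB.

By definition F = SNR_in/SNR_out, so in dB: SNR_out = SNR_in − NF
SNR_out = 11.5 − 8.41 = 3.09 dB

3.09 dB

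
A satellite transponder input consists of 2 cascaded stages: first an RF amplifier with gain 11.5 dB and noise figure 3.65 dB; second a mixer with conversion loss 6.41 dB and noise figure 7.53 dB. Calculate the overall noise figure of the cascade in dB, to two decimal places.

4.23 dB

Convert to linear (a loss of L dB is a gain of −L dB): F_i = 10^(NF_i/10), G_i = 10^(G_i,dB/10)
  Stage 1: F_1 = 10^(3.65/10) = 2.317, G_1 = 10^(11.5/10) = 14.13
  Stage 2: F_2 = 10^(7.53/10) = 5.662, G_2 = 10^(−6.41/10) = 0.2286
Friis cascade:
  F = 2.317 + (5.662 − 1)/14.13 = 2.647
NF = 10 log₁₀(2.647) = 4.23 dB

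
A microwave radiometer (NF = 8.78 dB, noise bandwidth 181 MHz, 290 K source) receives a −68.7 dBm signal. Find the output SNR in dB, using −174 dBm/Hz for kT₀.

Noise floor: N = −174 + 10 log₁₀(B) + NF
10 log₁₀(1.81×10⁸) = 82.58 dB
N = −174 + 82.58 + 8.78 = −82.64 dBm
SNR = P_sig − N = −68.7 − (−82.64) = 13.94 dB → 13.9 dB

13.9 dB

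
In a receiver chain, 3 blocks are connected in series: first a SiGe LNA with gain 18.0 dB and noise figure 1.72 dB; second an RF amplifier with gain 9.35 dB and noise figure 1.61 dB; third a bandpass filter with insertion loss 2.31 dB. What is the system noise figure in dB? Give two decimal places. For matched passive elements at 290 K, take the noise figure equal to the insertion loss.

1.74 dB

Convert to linear (a loss of L dB is a gain of −L dB): F_i = 10^(NF_i/10), G_i = 10^(G_i,dB/10)
  Stage 1: F_1 = 10^(1.72/10) = 1.486, G_1 = 10^(18.0/10) = 63.10
  Stage 2: F_2 = 10^(1.61/10) = 1.449, G_2 = 10^(9.35/10) = 8.610
  Stage 3: F_3 = 10^(2.31/10) = 1.702, G_3 = 10^(−2.31/10) = 0.5875
Friis cascade:
  F = 1.486 + (1.449 − 1)/63.10 + (1.702 − 1)/543.3 = 1.494
NF = 10 log₁₀(1.494) = 1.74 dB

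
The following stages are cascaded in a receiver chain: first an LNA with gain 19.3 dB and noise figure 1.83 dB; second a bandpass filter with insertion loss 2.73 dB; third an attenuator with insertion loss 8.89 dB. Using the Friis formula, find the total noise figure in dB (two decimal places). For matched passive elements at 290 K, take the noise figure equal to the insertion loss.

2.26 dB

Convert to linear (a loss of L dB is a gain of −L dB): F_i = 10^(NF_i/10), G_i = 10^(G_i,dB/10)
  Stage 1: F_1 = 10^(1.83/10) = 1.524, G_1 = 10^(19.3/10) = 85.11
  Stage 2: F_2 = 10^(2.73/10) = 1.875, G_2 = 10^(−2.73/10) = 0.5333
  Stage 3: F_3 = 10^(8.89/10) = 7.745, G_3 = 10^(−8.89/10) = 0.1291
Friis cascade:
  F = 1.524 + (1.875 − 1)/85.11 + (7.745 − 1)/45.39 = 1.683
NF = 10 log₁₀(1.683) = 2.26 dB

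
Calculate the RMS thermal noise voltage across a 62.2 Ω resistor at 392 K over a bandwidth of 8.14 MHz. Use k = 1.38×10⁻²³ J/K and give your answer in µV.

3.31 µV

V_n = √(4kTRB)
4kTRB = 4 × 1.38×10⁻²³ × 392 × 6.22×10¹ × 8.14×10⁶ = 1.10×10⁻¹¹ V²
V_n = √(1.10×10⁻¹¹) = 3.31×10⁻⁶ V = 3.31 µV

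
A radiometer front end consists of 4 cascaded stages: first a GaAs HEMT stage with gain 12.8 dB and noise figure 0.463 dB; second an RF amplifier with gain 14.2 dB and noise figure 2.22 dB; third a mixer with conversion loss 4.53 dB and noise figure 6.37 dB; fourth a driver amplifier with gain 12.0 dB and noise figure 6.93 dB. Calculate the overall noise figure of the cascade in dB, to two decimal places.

Convert to linear (a loss of L dB is a gain of −L dB): F_i = 10^(NF_i/10), G_i = 10^(G_i,dB/10)
  Stage 1: F_1 = 10^(0.463/10) = 1.112, G_1 = 10^(12.8/10) = 19.05
  Stage 2: F_2 = 10^(2.22/10) = 1.667, G_2 = 10^(14.2/10) = 26.30
  Stage 3: F_3 = 10^(6.37/10) = 4.335, G_3 = 10^(−4.53/10) = 0.3524
  Stage 4: F_4 = 10^(6.93/10) = 4.932, G_4 = 10^(12.0/10) = 15.85
Friis cascade:
  F = 1.112 + (1.667 − 1)/19.05 + (4.335 − 1)/501.2 + (4.932 − 1)/176.6 = 1.176
NF = 10 log₁₀(1.176) = 0.71 dB

0.71 dB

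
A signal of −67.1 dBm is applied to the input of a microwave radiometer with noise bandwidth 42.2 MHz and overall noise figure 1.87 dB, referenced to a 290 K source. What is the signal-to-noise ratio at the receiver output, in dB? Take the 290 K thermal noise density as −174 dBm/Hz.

Noise floor: N = −174 + 10 log₁₀(B) + NF
10 log₁₀(4.22×10⁷) = 76.25 dB
N = −174 + 76.25 + 1.87 = −95.88 dBm
SNR = P_sig − N = −67.1 − (−95.88) = 28.78 dB → 28.8 dB

28.8 dB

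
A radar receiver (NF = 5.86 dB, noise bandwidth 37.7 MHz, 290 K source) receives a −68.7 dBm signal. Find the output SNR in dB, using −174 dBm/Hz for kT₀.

Noise floor: N = −174 + 10 log₁₀(B) + NF
10 log₁₀(3.77×10⁷) = 75.76 dB
N = −174 + 75.76 + 5.86 = −92.38 dBm
SNR = P_sig − N = −68.7 − (−92.38) = 23.68 dB → 23.7 dB

23.7 dB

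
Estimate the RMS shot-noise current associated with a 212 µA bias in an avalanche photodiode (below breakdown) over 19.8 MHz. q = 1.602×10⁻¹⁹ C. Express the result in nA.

I_n = √(2qI·B)
2qI·B = 2 × 1.602×10⁻¹⁹ × 2.12×10⁻⁴ × 1.98×10⁷ = 1.34×10⁻¹⁵ A²
I_n = √(1.34×10⁻¹⁵) = 3.67×10⁻⁸ A = 36.7 nA

36.7 nA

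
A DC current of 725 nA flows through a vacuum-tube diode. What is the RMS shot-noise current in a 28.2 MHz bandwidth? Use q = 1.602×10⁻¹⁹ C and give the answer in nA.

I_n = √(2qI·B)
2qI·B = 2 × 1.602×10⁻¹⁹ × 7.25×10⁻⁷ × 2.82×10⁷ = 6.55×10⁻¹⁸ A²
I_n = √(6.55×10⁻¹⁸) = 2.56×10⁻⁹ A = 2.56 nA

2.56 nA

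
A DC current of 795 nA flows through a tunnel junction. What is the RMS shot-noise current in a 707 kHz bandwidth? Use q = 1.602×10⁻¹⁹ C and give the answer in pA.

424 pA

I_n = √(2qI·B)
2qI·B = 2 × 1.602×10⁻¹⁹ × 7.95×10⁻⁷ × 7.07×10⁵ = 1.80×10⁻¹⁹ A²
I_n = √(1.80×10⁻¹⁹) = 4.24×10⁻¹⁰ A = 424 pA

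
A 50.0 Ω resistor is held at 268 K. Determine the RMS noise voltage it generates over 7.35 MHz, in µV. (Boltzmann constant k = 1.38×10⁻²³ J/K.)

2.33 µV

V_n = √(4kTRB)
4kTRB = 4 × 1.38×10⁻²³ × 268 × 5.00×10¹ × 7.35×10⁶ = 5.44×10⁻¹² V²
V_n = √(5.44×10⁻¹²) = 2.33×10⁻⁶ V = 2.33 µV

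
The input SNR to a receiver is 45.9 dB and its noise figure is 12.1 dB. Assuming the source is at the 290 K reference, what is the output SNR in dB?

33.8 dB

By definition F = SNR_in/SNR_out, so in dB: SNR_out = SNR_in − NF
SNR_out = 45.9 − 12.1 = 33.8 dB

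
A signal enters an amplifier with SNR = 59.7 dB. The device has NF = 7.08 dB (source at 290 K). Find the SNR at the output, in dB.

52.62 dB

By definition F = SNR_in/SNR_out, so in dB: SNR_out = SNR_in − NF
SNR_out = 59.7 − 7.08 = 52.62 dB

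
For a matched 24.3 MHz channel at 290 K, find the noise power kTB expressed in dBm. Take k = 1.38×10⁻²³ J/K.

−100.1 dBm

P_n = kTB = 1.38×10⁻²³ × 290 × 2.43×10⁷ = 9.72×10⁻¹⁴ W
In dBm: 10 log₁₀(9.72×10⁻¹⁴ / 10⁻³) = −100.1 dBm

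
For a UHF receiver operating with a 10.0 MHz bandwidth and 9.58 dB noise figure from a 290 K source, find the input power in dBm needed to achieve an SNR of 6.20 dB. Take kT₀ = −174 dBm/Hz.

Sensitivity = −174 + 10 log₁₀(B) + NF + SNR_min
= −174 + 70 + 9.58 + 6.20
= −88.22 dBm → −88.2 dBm

−88.2 dBm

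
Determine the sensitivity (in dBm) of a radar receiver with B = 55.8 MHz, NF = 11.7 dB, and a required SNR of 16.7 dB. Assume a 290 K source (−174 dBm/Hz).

−68.1 dBm

Sensitivity = −174 + 10 log₁₀(B) + NF + SNR_min
= −174 + 77.47 + 11.7 + 16.7
= −68.13 dBm → −68.1 dBm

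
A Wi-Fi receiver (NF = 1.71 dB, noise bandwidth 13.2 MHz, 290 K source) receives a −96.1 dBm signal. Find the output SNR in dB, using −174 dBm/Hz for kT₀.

5.0 dB

Noise floor: N = −174 + 10 log₁₀(B) + NF
10 log₁₀(1.32×10⁷) = 71.21 dB
N = −174 + 71.21 + 1.71 = −101.08 dBm
SNR = P_sig − N = −96.1 − (−101.08) = 4.98 dB → 5.0 dB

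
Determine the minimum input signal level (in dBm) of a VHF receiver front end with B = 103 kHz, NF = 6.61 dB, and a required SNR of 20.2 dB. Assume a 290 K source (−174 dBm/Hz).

−97.1 dBm

Sensitivity = −174 + 10 log₁₀(B) + NF + SNR_min
= −174 + 50.13 + 6.61 + 20.2
= −97.06 dBm → −97.1 dBm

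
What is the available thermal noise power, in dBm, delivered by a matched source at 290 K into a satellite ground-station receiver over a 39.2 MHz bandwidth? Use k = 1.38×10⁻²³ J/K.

−98.0 dBm

P_n = kTB = 1.38×10⁻²³ × 290 × 3.92×10⁷ = 1.57×10⁻¹³ W
In dBm: 10 log₁₀(1.57×10⁻¹³ / 10⁻³) = −98.0 dBm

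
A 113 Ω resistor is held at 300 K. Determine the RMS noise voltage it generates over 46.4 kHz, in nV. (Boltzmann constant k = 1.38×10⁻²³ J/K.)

295 nV

V_n = √(4kTRB)
4kTRB = 4 × 1.38×10⁻²³ × 300 × 1.13×10² × 4.64×10⁴ = 8.68×10⁻¹⁴ V²
V_n = √(8.68×10⁻¹⁴) = 2.95×10⁻⁷ V = 295 nV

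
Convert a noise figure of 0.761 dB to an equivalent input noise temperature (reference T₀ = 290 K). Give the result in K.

55.5 K

F = 10^(0.761/10) = 1.19152
T_e = (F − 1)·T₀ = (1.19152 − 1) × 290 = 55.5 K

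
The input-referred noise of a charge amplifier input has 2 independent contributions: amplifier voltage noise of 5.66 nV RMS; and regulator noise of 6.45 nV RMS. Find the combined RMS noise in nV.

Uncorrelated sources add in power (mean-square): V_tot = √(ΣV_i²)
V_tot = √[(5.66×10⁻⁹)² + (6.45×10⁻⁹)²] = 8.58×10⁻⁹ V = 8.58 nV

8.58 nV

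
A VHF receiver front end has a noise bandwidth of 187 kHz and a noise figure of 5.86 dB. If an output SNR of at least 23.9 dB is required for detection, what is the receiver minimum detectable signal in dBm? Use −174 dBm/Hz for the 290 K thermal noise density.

−91.5 dBm

Sensitivity = −174 + 10 log₁₀(B) + NF + SNR_min
= −174 + 52.72 + 5.86 + 23.9
= −91.52 dBm → −91.5 dBm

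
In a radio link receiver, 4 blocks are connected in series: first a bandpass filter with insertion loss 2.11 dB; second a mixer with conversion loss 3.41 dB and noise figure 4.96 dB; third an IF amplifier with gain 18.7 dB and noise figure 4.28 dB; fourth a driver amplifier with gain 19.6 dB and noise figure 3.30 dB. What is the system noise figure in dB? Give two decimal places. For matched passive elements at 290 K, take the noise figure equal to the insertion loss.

10.47 dB

Convert to linear (a loss of L dB is a gain of −L dB): F_i = 10^(NF_i/10), G_i = 10^(G_i,dB/10)
  Stage 1: F_1 = 10^(2.11/10) = 1.626, G_1 = 10^(−2.11/10) = 0.6152
  Stage 2: F_2 = 10^(4.96/10) = 3.133, G_2 = 10^(−3.41/10) = 0.4560
  Stage 3: F_3 = 10^(4.28/10) = 2.679, G_3 = 10^(18.7/10) = 74.13
  Stage 4: F_4 = 10^(3.30/10) = 2.138, G_4 = 10^(19.6/10) = 91.20
Friis cascade:
  F = 1.626 + (3.133 − 1)/0.6152 + (2.679 − 1)/0.2805 + (2.138 − 1)/20.80 = 11.13
NF = 10 log₁₀(11.13) = 10.47 dB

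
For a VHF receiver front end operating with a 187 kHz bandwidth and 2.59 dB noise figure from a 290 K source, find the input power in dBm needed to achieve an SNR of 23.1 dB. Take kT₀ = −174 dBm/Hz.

Sensitivity = −174 + 10 log₁₀(B) + NF + SNR_min
= −174 + 52.72 + 2.59 + 23.1
= −95.59 dBm → −95.6 dBm

−95.6 dBm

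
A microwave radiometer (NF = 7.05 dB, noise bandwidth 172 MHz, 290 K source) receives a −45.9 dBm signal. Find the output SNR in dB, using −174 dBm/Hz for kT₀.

Noise floor: N = −174 + 10 log₁₀(B) + NF
10 log₁₀(1.72×10⁸) = 82.36 dB
N = −174 + 82.36 + 7.05 = −84.59 dBm
SNR = P_sig − N = −45.9 − (−84.59) = 38.69 dB → 38.7 dB

38.7 dB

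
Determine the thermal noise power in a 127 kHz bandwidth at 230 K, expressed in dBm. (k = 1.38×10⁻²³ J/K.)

P_n = kTB = 1.38×10⁻²³ × 230 × 1.27×10⁵ = 4.03×10⁻¹⁶ W
In dBm: 10 log₁₀(4.03×10⁻¹⁶ / 10⁻³) = −123.9 dBm

−123.9 dBm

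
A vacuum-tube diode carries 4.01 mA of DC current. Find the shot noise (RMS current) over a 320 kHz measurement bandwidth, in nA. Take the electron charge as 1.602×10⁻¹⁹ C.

20.3 nA

I_n = √(2qI·B)
2qI·B = 2 × 1.602×10⁻¹⁹ × 4.01×10⁻³ × 3.20×10⁵ = 4.11×10⁻¹⁶ A²
I_n = √(4.11×10⁻¹⁶) = 2.03×10⁻⁸ A = 20.3 nA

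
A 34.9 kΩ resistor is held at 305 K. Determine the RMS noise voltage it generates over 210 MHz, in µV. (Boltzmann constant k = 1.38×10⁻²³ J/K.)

351 µV

V_n = √(4kTRB)
4kTRB = 4 × 1.38×10⁻²³ × 305 × 3.49×10⁴ × 2.10×10⁸ = 1.23×10⁻⁷ V²
V_n = √(1.23×10⁻⁷) = 3.51×10⁻⁴ V = 351 µV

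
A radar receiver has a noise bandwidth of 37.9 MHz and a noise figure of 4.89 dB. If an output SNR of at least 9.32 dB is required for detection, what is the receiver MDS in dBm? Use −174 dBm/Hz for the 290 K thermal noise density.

Sensitivity = −174 + 10 log₁₀(B) + NF + SNR_min
= −174 + 75.79 + 4.89 + 9.32
= −84.00 dBm → −84.0 dBm

−84.0 dBm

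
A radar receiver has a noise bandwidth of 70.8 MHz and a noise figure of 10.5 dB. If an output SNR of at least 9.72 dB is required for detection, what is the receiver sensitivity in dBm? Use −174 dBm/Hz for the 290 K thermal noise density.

Sensitivity = −174 + 10 log₁₀(B) + NF + SNR_min
= −174 + 78.5 + 10.5 + 9.72
= −75.28 dBm → −75.3 dBm

−75.3 dBm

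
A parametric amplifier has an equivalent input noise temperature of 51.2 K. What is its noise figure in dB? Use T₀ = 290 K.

F = 1 + T_e/T₀ = 1 + 51.2/290 = 1.17655
NF = 10 log₁₀(1.17655) = 0.706 dB

0.706 dB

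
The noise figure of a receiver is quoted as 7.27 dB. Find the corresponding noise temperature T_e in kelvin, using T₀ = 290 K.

F = 10^(7.27/10) = 5.33335
T_e = (F − 1)·T₀ = (5.33335 − 1) × 290 = 1257 K

1257 K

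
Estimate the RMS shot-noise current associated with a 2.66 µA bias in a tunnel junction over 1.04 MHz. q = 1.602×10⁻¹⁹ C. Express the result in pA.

I_n = √(2qI·B)
2qI·B = 2 × 1.602×10⁻¹⁹ × 2.66×10⁻⁶ × 1.04×10⁶ = 8.86×10⁻¹⁹ A²
I_n = √(8.86×10⁻¹⁹) = 9.41×10⁻¹⁰ A = 941 pA

941 pA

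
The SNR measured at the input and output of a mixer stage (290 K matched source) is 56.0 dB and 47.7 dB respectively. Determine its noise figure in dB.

NF (dB) = SNR_in(dB) − SNR_out(dB) when the source is at T₀
NF = 56.0 − 47.7 = 8.3 dB

8.3 dB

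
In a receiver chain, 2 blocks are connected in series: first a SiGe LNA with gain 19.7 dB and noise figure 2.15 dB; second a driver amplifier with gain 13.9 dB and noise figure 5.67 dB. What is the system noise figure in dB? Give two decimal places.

2.23 dB

Convert to linear (a loss of L dB is a gain of −L dB): F_i = 10^(NF_i/10), G_i = 10^(G_i,dB/10)
  Stage 1: F_1 = 10^(2.15/10) = 1.641, G_1 = 10^(19.7/10) = 93.33
  Stage 2: F_2 = 10^(5.67/10) = 3.690, G_2 = 10^(13.9/10) = 24.55
Friis cascade:
  F = 1.641 + (3.690 − 1)/93.33 = 1.669
NF = 10 log₁₀(1.669) = 2.23 dB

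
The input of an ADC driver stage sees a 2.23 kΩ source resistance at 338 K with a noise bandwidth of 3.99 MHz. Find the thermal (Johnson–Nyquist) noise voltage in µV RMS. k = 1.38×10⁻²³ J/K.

V_n = √(4kTRB)
4kTRB = 4 × 1.38×10⁻²³ × 338 × 2.23×10³ × 3.99×10⁶ = 1.66×10⁻¹⁰ V²
V_n = √(1.66×10⁻¹⁰) = 1.29×10⁻⁵ V = 12.9 µV

12.9 µV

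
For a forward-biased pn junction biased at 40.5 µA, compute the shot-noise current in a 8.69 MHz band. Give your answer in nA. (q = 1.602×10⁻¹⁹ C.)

10.6 nA

I_n = √(2qI·B)
2qI·B = 2 × 1.602×10⁻¹⁹ × 4.05×10⁻⁵ × 8.69×10⁶ = 1.13×10⁻¹⁶ A²
I_n = √(1.13×10⁻¹⁶) = 1.06×10⁻⁸ A = 10.6 nA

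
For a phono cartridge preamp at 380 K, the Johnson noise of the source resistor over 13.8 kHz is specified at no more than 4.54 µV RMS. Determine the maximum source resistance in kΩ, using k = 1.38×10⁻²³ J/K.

71.2 kΩ

Johnson–Nyquist: V_n = √(4kTRB) ⇒ R = V_n² / (4kTB)
4kTB = 4 × 1.38×10⁻²³ × 380 × 1.38×10⁴ = 2.89×10⁻¹⁶
R = (4.54×10⁻⁶)² / 2.89×10⁻¹⁶ = 7.12×10⁴ Ω = 71.2 kΩ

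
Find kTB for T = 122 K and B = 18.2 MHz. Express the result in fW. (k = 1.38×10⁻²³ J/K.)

30.6 fW

P_n = kTB = 1.38×10⁻²³ × 122 × 1.82×10⁷ = 3.06×10⁻¹⁴ W = 30.6 fW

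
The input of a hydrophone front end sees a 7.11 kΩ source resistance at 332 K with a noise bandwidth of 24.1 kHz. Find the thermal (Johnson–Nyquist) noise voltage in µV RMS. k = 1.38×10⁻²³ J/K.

1.77 µV

V_n = √(4kTRB)
4kTRB = 4 × 1.38×10⁻²³ × 332 × 7.11×10³ × 2.41×10⁴ = 3.14×10⁻¹² V²
V_n = √(3.14×10⁻¹²) = 1.77×10⁻⁶ V = 1.77 µV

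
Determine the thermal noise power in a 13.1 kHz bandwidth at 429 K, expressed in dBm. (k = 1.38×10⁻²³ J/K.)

−131.1 dBm

P_n = kTB = 1.38×10⁻²³ × 429 × 1.31×10⁴ = 7.76×10⁻¹⁷ W
In dBm: 10 log₁₀(7.76×10⁻¹⁷ / 10⁻³) = −131.1 dBm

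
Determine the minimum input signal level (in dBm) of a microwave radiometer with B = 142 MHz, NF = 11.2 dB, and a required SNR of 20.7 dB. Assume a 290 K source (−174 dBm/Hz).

Sensitivity = −174 + 10 log₁₀(B) + NF + SNR_min
= −174 + 81.52 + 11.2 + 20.7
= −60.58 dBm → −60.6 dBm

−60.6 dBm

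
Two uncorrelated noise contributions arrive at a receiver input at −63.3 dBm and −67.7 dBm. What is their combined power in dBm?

Convert to linear, add, convert back:
P₁ = 4.68×10⁻¹⁰ W, P₂ = 1.70×10⁻¹⁰ W
P_tot = 6.38×10⁻¹⁰ W → 10 log₁₀(P_tot / 10⁻³) = −62.0 dBm

−62.0 dBm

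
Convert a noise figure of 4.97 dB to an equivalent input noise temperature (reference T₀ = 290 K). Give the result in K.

F = 10^(4.97/10) = 3.14051
T_e = (F − 1)·T₀ = (3.14051 − 1) × 290 = 621 K

621 K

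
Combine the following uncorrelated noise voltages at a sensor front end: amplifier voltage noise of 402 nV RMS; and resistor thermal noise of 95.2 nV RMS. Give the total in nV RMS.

Uncorrelated sources add in power (mean-square): V_tot = √(ΣV_i²)
V_tot = √[(4.02×10⁻⁷)² + (9.52×10⁻⁸)²] = 4.13×10⁻⁷ V = 413 nV

413 nV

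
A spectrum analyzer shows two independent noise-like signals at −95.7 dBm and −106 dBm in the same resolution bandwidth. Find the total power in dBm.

Convert to linear, add, convert back:
P₁ = 2.69×10⁻¹³ W, P₂ = 2.51×10⁻¹⁴ W
P_tot = 2.94×10⁻¹³ W → 10 log₁₀(P_tot / 10⁻³) = −95.3 dBm

−95.3 dBm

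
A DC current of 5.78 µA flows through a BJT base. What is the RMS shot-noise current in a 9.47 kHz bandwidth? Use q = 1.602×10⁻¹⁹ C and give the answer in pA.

132 pA

I_n = √(2qI·B)
2qI·B = 2 × 1.602×10⁻¹⁹ × 5.78×10⁻⁶ × 9.47×10³ = 1.75×10⁻²⁰ A²
I_n = √(1.75×10⁻²⁰) = 1.32×10⁻¹⁰ A = 132 pA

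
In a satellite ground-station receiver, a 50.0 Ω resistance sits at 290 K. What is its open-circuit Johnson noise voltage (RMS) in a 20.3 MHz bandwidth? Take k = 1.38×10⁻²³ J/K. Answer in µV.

4.03 µV

V_n = √(4kTRB)
4kTRB = 4 × 1.38×10⁻²³ × 290 × 5.00×10¹ × 2.03×10⁷ = 1.62×10⁻¹¹ V²
V_n = √(1.62×10⁻¹¹) = 4.03×10⁻⁶ V = 4.03 µV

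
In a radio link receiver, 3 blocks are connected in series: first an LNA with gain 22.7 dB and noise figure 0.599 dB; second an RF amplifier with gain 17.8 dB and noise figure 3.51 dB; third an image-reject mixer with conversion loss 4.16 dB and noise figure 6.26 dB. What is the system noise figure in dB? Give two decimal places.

Convert to linear (a loss of L dB is a gain of −L dB): F_i = 10^(NF_i/10), G_i = 10^(G_i,dB/10)
  Stage 1: F_1 = 10^(0.599/10) = 1.148, G_1 = 10^(22.7/10) = 186.2
  Stage 2: F_2 = 10^(3.51/10) = 2.244, G_2 = 10^(17.8/10) = 60.26
  Stage 3: F_3 = 10^(6.26/10) = 4.227, G_3 = 10^(−4.16/10) = 0.3837
Friis cascade:
  F = 1.148 + (2.244 − 1)/186.2 + (4.227 − 1)/1.122×10⁴ = 1.155
NF = 10 log₁₀(1.155) = 0.63 dB

0.63 dB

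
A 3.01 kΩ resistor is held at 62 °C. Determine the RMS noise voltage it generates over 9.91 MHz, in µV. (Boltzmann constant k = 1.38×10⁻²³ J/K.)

T = 62 °C + 273.15 = 335.15 K
V_n = √(4kTRB)
4kTRB = 4 × 1.38×10⁻²³ × 335.15 × 3.01×10³ × 9.91×10⁶ = 5.52×10⁻¹⁰ V²
V_n = √(5.52×10⁻¹⁰) = 2.35×10⁻⁵ V = 23.5 µV

23.5 µV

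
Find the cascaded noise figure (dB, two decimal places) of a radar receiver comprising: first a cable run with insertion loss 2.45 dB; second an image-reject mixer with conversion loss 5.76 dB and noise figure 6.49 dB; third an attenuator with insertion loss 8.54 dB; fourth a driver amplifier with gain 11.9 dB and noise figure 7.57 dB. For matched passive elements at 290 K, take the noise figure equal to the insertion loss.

24.34 dB

Convert to linear (a loss of L dB is a gain of −L dB): F_i = 10^(NF_i/10), G_i = 10^(G_i,dB/10)
  Stage 1: F_1 = 10^(2.45/10) = 1.758, G_1 = 10^(−2.45/10) = 0.5689
  Stage 2: F_2 = 10^(6.49/10) = 4.457, G_2 = 10^(−5.76/10) = 0.2655
  Stage 3: F_3 = 10^(8.54/10) = 7.145, G_3 = 10^(−8.54/10) = 0.1400
  Stage 4: F_4 = 10^(7.57/10) = 5.715, G_4 = 10^(11.9/10) = 15.49
Friis cascade:
  F = 1.758 + (4.457 − 1)/0.5689 + (7.145 − 1)/0.1510 + (5.715 − 1)/0.02113 = 271.6
NF = 10 log₁₀(271.6) = 24.34 dB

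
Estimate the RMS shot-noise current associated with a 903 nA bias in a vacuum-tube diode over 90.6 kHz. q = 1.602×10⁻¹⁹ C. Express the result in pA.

I_n = √(2qI·B)
2qI·B = 2 × 1.602×10⁻¹⁹ × 9.03×10⁻⁷ × 9.06×10⁴ = 2.62×10⁻²⁰ A²
I_n = √(2.62×10⁻²⁰) = 1.62×10⁻¹⁰ A = 162 pA

162 pA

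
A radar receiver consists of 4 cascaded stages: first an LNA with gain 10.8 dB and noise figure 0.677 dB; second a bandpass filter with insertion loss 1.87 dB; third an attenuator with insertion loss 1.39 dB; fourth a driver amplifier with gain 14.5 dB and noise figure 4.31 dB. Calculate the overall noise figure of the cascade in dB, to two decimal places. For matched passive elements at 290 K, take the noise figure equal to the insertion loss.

Convert to linear (a loss of L dB is a gain of −L dB): F_i = 10^(NF_i/10), G_i = 10^(G_i,dB/10)
  Stage 1: F_1 = 10^(0.677/10) = 1.169, G_1 = 10^(10.8/10) = 12.02
  Stage 2: F_2 = 10^(1.87/10) = 1.538, G_2 = 10^(−1.87/10) = 0.6501
  Stage 3: F_3 = 10^(1.39/10) = 1.377, G_3 = 10^(−1.39/10) = 0.7261
  Stage 4: F_4 = 10^(4.31/10) = 2.698, G_4 = 10^(14.5/10) = 28.18
Friis cascade:
  F = 1.169 + (1.538 − 1)/12.02 + (1.377 − 1)/7.816 + (2.698 − 1)/5.675 = 1.561
NF = 10 log₁₀(1.561) = 1.93 dB

1.93 dB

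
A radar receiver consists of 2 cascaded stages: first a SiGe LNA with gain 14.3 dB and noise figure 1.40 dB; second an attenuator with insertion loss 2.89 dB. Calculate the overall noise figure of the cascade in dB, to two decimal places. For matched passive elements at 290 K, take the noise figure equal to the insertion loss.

1.51 dB

Convert to linear (a loss of L dB is a gain of −L dB): F_i = 10^(NF_i/10), G_i = 10^(G_i,dB/10)
  Stage 1: F_1 = 10^(1.40/10) = 1.380, G_1 = 10^(14.3/10) = 26.92
  Stage 2: F_2 = 10^(2.89/10) = 1.945, G_2 = 10^(−2.89/10) = 0.5140
Friis cascade:
  F = 1.380 + (1.945 − 1)/26.92 = 1.416
NF = 10 log₁₀(1.416) = 1.51 dB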